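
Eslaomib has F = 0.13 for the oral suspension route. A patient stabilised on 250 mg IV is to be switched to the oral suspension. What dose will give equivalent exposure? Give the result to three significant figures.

D_oral = 1920 mg

For equal systemic exposure: F × D_ev = D_iv
D_ev = D_iv / F = 250 / 0.13 = 1923.08 mg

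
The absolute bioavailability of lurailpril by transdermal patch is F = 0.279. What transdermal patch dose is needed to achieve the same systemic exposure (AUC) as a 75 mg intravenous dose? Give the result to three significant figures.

For equal systemic exposure: F × D_ev = D_iv
D_ev = D_iv / F = 75 / 0.279 = 268.817 mg

D_transdermal = 269 mg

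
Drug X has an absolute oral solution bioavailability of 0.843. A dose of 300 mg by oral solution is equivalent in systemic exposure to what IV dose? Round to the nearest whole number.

D_iv = 253 mg

Systemic exposure from an extravascular dose = F × D_ev, so the equivalent IV dose is F × D_ev.
D_iv = F × D_ev = 0.843 × 300 = 252.9 mg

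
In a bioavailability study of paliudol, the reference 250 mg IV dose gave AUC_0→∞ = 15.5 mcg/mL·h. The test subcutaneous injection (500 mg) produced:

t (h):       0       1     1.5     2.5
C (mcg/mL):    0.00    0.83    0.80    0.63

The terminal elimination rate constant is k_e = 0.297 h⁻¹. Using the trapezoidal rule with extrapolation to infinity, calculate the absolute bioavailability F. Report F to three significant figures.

F = 0.118

Trapezoidal AUC_0→2.5 (subcutaneous injection):
  [0→1]: (0.00+0.83)/2 × 1 = 0.415
  [1→1.5]: (0.83+0.80)/2 × 0.5 = 0.4075
  [1.5→2.5]: (0.80+0.63)/2 × 1 = 0.715
  Sum = 1.5375 mcg/mL·h
Tail: C_last/k_e = 0.63/0.297 = 2.121
AUC_0→∞ (subcutaneous injection) = 1.5375 + 2.121 = 3.6585 mcg/mL·h
F = (AUC_ev/D_ev)/(AUC_iv/D_iv) = (3.6585/500)/(15.5/250) = 0.007317/0.062 = 0.1180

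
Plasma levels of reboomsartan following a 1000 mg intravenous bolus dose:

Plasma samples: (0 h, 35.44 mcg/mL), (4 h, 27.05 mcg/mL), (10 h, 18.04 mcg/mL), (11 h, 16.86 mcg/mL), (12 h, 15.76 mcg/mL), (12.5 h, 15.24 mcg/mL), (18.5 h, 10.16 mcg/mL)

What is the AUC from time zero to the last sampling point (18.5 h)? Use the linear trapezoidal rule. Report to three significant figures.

AUC = 378 mcg/mL·h

Trapezoidal AUC_0→18.5:
  [0→4]: (35.44+27.05)/2 × 4 = 124.98
  [4→10]: (27.05+18.04)/2 × 6 = 135.27
  [10→11]: (18.04+16.86)/2 × 1 = 17.45
  [11→12]: (16.86+15.76)/2 × 1 = 16.31
  [12→12.5]: (15.76+15.24)/2 × 0.5 = 7.75
  [12.5→18.5]: (15.24+10.16)/2 × 6 = 76.2
  Sum = 377.96 mcg/mL·h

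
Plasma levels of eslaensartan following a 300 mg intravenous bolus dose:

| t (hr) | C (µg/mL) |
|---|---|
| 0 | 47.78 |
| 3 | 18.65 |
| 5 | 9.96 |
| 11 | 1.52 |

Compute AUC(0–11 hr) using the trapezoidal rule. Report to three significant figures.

Trapezoidal AUC_0→11:
  [0→3]: (47.78+18.65)/2 × 3 = 99.645
  [3→5]: (18.65+9.96)/2 × 2 = 28.61
  [5→11]: (9.96+1.52)/2 × 6 = 34.44
  Sum = 162.695 µg/mL·hr

AUC = 163 µg/mL·hr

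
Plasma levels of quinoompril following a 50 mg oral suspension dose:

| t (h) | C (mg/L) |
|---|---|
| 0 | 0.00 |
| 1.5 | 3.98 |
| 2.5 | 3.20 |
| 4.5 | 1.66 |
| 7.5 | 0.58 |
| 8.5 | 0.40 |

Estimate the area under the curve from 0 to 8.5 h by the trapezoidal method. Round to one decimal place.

Trapezoidal AUC_0→8.5:
  [0→1.5]: (0.00+3.98)/2 × 1.5 = 2.985
  [1.5→2.5]: (3.98+3.20)/2 × 1 = 3.59
  [2.5→4.5]: (3.20+1.66)/2 × 2 = 4.86
  [4.5→7.5]: (1.66+0.58)/2 × 3 = 3.36
  [7.5→8.5]: (0.58+0.40)/2 × 1 = 0.49
  Sum = 15.285 mg/L·h

AUC = 15.3 mg/L·h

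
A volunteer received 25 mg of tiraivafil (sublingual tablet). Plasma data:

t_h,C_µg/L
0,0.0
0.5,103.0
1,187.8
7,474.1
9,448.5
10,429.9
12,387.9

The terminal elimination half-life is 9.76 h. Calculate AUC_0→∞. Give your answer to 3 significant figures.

AUC = 9730 µg/L·h

Trapezoidal AUC_0→12:
  [0→0.5]: (0.0+103.0)/2 × 0.5 = 25.75
  [0.5→1]: (103.0+187.8)/2 × 0.5 = 72.7
  [1→7]: (187.8+474.1)/2 × 6 = 1985.7
  [7→9]: (474.1+448.5)/2 × 2 = 922.6
  [9→10]: (448.5+429.9)/2 × 1 = 439.2
  [10→12]: (429.9+387.9)/2 × 2 = 817.8
  Sum = 4263.75 µg/L·h
k_e = ln2 / t½ = 0.693147 / 9.76 = 0.0710 h^-1
Extrapolated tail: C_last / k_e = 387.9 / 0.071 = 5463.380
AUC_0→∞ = 4263.75 + 5463.380 = 9727.13 µg/L·h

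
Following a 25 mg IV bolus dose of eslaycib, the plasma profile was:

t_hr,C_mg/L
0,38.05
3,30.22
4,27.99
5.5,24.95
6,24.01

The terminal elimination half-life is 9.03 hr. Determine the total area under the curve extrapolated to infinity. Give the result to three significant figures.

Trapezoidal AUC_0→6:
  [0→3]: (38.05+30.22)/2 × 3 = 102.405
  [3→4]: (30.22+27.99)/2 × 1 = 29.105
  [4→5.5]: (27.99+24.95)/2 × 1.5 = 39.705
  [5.5→6]: (24.95+24.01)/2 × 0.5 = 12.24
  Sum = 183.455 mg/L·hr
k_e = ln2 / t½ = 0.693147 / 9.03 = 0.0768 hr^-1
Extrapolated tail: C_last / k_e = 24.01 / 0.0768 = 312.630
AUC_0→∞ = 183.455 + 312.630 = 496.085 mg/L·hr

AUC = 496 mg/L·hr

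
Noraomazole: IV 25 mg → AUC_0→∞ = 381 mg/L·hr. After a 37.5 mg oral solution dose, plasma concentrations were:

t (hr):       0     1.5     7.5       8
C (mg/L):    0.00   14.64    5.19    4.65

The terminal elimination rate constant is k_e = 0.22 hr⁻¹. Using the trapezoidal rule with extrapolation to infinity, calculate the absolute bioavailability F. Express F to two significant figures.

Trapezoidal AUC_0→8 (oral solution):
  [0→1.5]: (0.00+14.64)/2 × 1.5 = 10.98
  [1.5→7.5]: (14.64+5.19)/2 × 6 = 59.49
  [7.5→8]: (5.19+4.65)/2 × 0.5 = 2.46
  Sum = 72.93 mg/L·hr
Tail: C_last/k_e = 4.65/0.22 = 21.136
AUC_0→∞ (oral solution) = 72.93 + 21.136 = 94.066 mg/L·hr
F = (AUC_ev/D_ev)/(AUC_iv/D_iv) = (94.066/37.5)/(381/25) = 2.50843/15.24 = 0.1646

F = 0.16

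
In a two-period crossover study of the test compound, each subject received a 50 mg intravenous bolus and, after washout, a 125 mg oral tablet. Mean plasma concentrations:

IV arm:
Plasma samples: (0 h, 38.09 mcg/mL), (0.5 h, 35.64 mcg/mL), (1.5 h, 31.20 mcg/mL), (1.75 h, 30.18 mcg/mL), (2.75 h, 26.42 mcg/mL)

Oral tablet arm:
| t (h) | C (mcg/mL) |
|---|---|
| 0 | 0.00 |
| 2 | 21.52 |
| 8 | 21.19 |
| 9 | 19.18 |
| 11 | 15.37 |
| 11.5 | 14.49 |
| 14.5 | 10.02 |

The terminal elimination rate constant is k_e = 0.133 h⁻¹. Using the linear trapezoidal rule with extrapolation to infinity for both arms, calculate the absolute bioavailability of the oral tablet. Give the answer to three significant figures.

F = 0.452

Trapezoidal AUC_0→2.75 (IV):
  [0→0.5]: (38.09+35.64)/2 × 0.5 = 18.4325
  [0.5→1.5]: (35.64+31.20)/2 × 1 = 33.42
  [1.5→1.75]: (31.20+30.18)/2 × 0.25 = 7.6725
  [1.75→2.75]: (30.18+26.42)/2 × 1 = 28.3
  Sum = 87.825 mcg/mL·h
IV tail: 26.42/0.133 = 198.647; AUC_iv,0→∞ = 87.825 + 198.647 = 286.472 mcg/mL·h
Trapezoidal AUC_0→14.5 (oral tablet):
  [0→2]: (0.00+21.52)/2 × 2 = 21.52
  [2→8]: (21.52+21.19)/2 × 6 = 128.13
  [8→9]: (21.19+19.18)/2 × 1 = 20.185
  [9→11]: (19.18+15.37)/2 × 2 = 34.55
  [11→11.5]: (15.37+14.49)/2 × 0.5 = 7.465
  [11.5→14.5]: (14.49+10.02)/2 × 3 = 36.765
  Sum = 248.615 mcg/mL·h
oral tablet tail: 10.02/0.133 = 75.338; AUC_ev,0→∞ = 248.615 + 75.338 = 323.953 mcg/mL·h
F = (AUC_ev/D_ev)/(AUC_iv/D_iv) = (323.953/125)/(286.472/50) = 2.591624/5.72944 = 0.4523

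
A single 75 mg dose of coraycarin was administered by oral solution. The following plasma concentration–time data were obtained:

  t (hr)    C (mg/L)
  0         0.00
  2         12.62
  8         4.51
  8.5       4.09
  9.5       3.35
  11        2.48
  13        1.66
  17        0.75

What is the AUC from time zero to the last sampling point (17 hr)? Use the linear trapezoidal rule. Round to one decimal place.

AUC = 83.2 mg/L·hr

Trapezoidal AUC_0→17:
  [0→2]: (0.00+12.62)/2 × 2 = 12.62
  [2→8]: (12.62+4.51)/2 × 6 = 51.39
  [8→8.5]: (4.51+4.09)/2 × 0.5 = 2.15
  [8.5→9.5]: (4.09+3.35)/2 × 1 = 3.72
  [9.5→11]: (3.35+2.48)/2 × 1.5 = 4.3725
  [11→13]: (2.48+1.66)/2 × 2 = 4.14
  [13→17]: (1.66+0.75)/2 × 4 = 4.82
  Sum = 83.2125 mg/L·hr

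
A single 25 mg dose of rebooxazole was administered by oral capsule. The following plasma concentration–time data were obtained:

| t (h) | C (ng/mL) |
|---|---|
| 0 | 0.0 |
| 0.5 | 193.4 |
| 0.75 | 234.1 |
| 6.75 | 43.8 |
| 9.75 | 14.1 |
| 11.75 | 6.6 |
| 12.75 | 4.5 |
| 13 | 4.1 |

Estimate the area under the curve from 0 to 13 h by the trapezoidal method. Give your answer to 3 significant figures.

AUC = 1050 ng/mL·h

Trapezoidal AUC_0→13:
  [0→0.5]: (0.0+193.4)/2 × 0.5 = 48.35
  [0.5→0.75]: (193.4+234.1)/2 × 0.25 = 53.4375
  [0.75→6.75]: (234.1+43.8)/2 × 6 = 833.7
  [6.75→9.75]: (43.8+14.1)/2 × 3 = 86.85
  [9.75→11.75]: (14.1+6.6)/2 × 2 = 20.7
  [11.75→12.75]: (6.6+4.5)/2 × 1 = 5.55
  [12.75→13]: (4.5+4.1)/2 × 0.25 = 1.075
  Sum = 1049.6625 ng/mL·h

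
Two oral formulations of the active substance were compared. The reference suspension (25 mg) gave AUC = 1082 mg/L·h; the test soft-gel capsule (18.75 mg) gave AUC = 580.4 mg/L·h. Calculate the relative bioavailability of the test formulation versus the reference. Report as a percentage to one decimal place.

F_rel = (AUC_test/D_test) / (AUC_ref/D_ref)
      = (580.4/18.75) / (1082/25)
      = 30.9547 / 43.28 = 0.7152 = 71.52%

F_rel = 71.5%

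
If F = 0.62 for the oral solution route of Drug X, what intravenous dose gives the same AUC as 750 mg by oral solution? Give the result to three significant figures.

D_iv = 465 mg

Systemic exposure from an extravascular dose = F × D_ev, so the equivalent IV dose is F × D_ev.
D_iv = F × D_ev = 0.62 × 750 = 465 mg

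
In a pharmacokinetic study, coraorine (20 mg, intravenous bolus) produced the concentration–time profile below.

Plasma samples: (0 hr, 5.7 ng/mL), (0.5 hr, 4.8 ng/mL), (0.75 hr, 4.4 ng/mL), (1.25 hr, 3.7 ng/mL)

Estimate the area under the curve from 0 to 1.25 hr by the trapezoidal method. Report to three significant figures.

Trapezoidal AUC_0→1.25:
  [0→0.5]: (5.7+4.8)/2 × 0.5 = 2.625
  [0.5→0.75]: (4.8+4.4)/2 × 0.25 = 1.15
  [0.75→1.25]: (4.4+3.7)/2 × 0.5 = 2.025
  Sum = 5.8 ng/mL·hr

AUC = 5.80 ng/mL·hr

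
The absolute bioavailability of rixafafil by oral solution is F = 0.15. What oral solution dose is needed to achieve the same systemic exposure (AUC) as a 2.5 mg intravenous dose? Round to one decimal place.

D_oral = 16.7 mg

For equal systemic exposure: F × D_ev = D_iv
D_ev = D_iv / F = 2.5 / 0.15 = 16.6667 mg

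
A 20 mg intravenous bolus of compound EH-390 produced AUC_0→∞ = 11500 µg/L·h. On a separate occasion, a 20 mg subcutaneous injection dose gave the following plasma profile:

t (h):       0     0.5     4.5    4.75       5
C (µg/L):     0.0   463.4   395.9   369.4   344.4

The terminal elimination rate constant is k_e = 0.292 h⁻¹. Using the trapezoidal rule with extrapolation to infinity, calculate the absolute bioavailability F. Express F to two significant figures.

F = 0.28

Trapezoidal AUC_0→5 (subcutaneous injection):
  [0→0.5]: (0.0+463.4)/2 × 0.5 = 115.85
  [0.5→4.5]: (463.4+395.9)/2 × 4 = 1718.6
  [4.5→4.75]: (395.9+369.4)/2 × 0.25 = 95.6625
  [4.75→5]: (369.4+344.4)/2 × 0.25 = 89.225
  Sum = 2019.3375 µg/L·h
Tail: C_last/k_e = 344.4/0.292 = 1179.452
AUC_0→∞ (subcutaneous injection) = 2019.3375 + 1179.452 = 3198.7895 µg/L·h
F = (AUC_ev/D_ev)/(AUC_iv/D_iv) = (3198.7895/20)/(11500/20) = 159.939/575 = 0.2782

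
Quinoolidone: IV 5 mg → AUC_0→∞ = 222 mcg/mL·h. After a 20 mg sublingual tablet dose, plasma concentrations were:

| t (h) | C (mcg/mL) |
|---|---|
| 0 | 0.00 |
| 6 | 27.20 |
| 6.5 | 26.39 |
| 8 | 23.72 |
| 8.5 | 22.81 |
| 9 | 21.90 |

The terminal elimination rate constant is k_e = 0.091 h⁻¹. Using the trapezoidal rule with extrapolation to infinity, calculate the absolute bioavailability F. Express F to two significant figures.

F = 0.45

Trapezoidal AUC_0→9 (sublingual tablet):
  [0→6]: (0.00+27.20)/2 × 6 = 81.6
  [6→6.5]: (27.20+26.39)/2 × 0.5 = 13.3975
  [6.5→8]: (26.39+23.72)/2 × 1.5 = 37.5825
  [8→8.5]: (23.72+22.81)/2 × 0.5 = 11.6325
  [8.5→9]: (22.81+21.90)/2 × 0.5 = 11.1775
  Sum = 155.39 mcg/mL·h
Tail: C_last/k_e = 21.90/0.091 = 240.659
AUC_0→∞ (sublingual tablet) = 155.39 + 240.659 = 396.049 mcg/mL·h
F = (AUC_ev/D_ev)/(AUC_iv/D_iv) = (396.049/20)/(222/5) = 19.80245/44.4 = 0.4460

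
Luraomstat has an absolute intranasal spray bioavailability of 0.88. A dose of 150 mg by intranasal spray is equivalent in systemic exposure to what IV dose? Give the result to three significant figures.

Systemic exposure from an extravascular dose = F × D_ev, so the equivalent IV dose is F × D_ev.
D_iv = F × D_ev = 0.88 × 150 = 132 mg

D_iv = 132 mg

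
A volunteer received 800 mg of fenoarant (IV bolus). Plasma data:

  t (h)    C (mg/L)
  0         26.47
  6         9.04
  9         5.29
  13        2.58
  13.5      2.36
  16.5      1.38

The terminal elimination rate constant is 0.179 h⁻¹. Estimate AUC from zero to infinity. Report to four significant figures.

AUC = 158.3 mg/L·h

Trapezoidal AUC_0→16.5:
  [0→6]: (26.47+9.04)/2 × 6 = 106.53
  [6→9]: (9.04+5.29)/2 × 3 = 21.495
  [9→13]: (5.29+2.58)/2 × 4 = 15.74
  [13→13.5]: (2.58+2.36)/2 × 0.5 = 1.235
  [13.5→16.5]: (2.36+1.38)/2 × 3 = 5.61
  Sum = 150.61 mg/L·h
Extrapolated tail: C_last / k_e = 1.38 / 0.179 = 7.709
AUC_0→∞ = 150.61 + 7.709 = 158.319 mg/L·h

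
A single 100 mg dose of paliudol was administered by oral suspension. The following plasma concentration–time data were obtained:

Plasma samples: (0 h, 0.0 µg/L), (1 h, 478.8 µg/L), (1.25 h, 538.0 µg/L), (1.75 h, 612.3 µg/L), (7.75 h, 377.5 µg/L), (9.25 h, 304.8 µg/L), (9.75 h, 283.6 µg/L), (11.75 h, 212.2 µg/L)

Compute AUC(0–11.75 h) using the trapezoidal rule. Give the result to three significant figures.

Trapezoidal AUC_0→11.75:
  [0→1]: (0.0+478.8)/2 × 1 = 239.4
  [1→1.25]: (478.8+538.0)/2 × 0.25 = 127.1
  [1.25→1.75]: (538.0+612.3)/2 × 0.5 = 287.575
  [1.75→7.75]: (612.3+377.5)/2 × 6 = 2969.4
  [7.75→9.25]: (377.5+304.8)/2 × 1.5 = 511.725
  [9.25→9.75]: (304.8+283.6)/2 × 0.5 = 147.1
  [9.75→11.75]: (283.6+212.2)/2 × 2 = 495.8
  Sum = 4778.1 µg/L·h

AUC = 4780 µg/L·h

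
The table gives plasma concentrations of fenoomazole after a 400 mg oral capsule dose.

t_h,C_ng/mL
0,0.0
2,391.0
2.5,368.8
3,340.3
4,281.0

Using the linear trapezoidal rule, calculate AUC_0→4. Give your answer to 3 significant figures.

AUC = 1070 ng/mL·h

Trapezoidal AUC_0→4:
  [0→2]: (0.0+391.0)/2 × 2 = 391.0
  [2→2.5]: (391.0+368.8)/2 × 0.5 = 189.95
  [2.5→3]: (368.8+340.3)/2 × 0.5 = 177.275
  [3→4]: (340.3+281.0)/2 × 1 = 310.65
  Sum = 1068.875 ng/mL·h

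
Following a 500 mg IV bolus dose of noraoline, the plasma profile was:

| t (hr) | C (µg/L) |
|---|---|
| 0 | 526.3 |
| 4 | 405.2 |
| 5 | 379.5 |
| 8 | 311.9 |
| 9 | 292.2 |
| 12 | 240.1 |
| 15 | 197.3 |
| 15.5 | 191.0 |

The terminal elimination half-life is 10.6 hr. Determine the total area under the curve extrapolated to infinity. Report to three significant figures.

Trapezoidal AUC_0→15.5:
  [0→4]: (526.3+405.2)/2 × 4 = 1863.0
  [4→5]: (405.2+379.5)/2 × 1 = 392.35
  [5→8]: (379.5+311.9)/2 × 3 = 1037.1
  [8→9]: (311.9+292.2)/2 × 1 = 302.05
  [9→12]: (292.2+240.1)/2 × 3 = 798.45
  [12→15]: (240.1+197.3)/2 × 3 = 656.1
  [15→15.5]: (197.3+191.0)/2 × 0.5 = 97.075
  Sum = 5146.125 µg/L·hr
k_e = ln2 / t½ = 0.693147 / 10.6 = 0.0654 hr^-1
Extrapolated tail: C_last / k_e = 191.0 / 0.0654 = 2920.489
AUC_0→∞ = 5146.125 + 2920.489 = 8066.614 µg/L·hr

AUC = 8070 µg/L·hr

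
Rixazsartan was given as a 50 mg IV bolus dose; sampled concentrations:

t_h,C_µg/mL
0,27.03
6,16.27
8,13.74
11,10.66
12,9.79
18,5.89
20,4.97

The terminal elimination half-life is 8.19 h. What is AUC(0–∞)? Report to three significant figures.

AUC = 323 µg/mL·h

Trapezoidal AUC_0→20:
  [0→6]: (27.03+16.27)/2 × 6 = 129.9
  [6→8]: (16.27+13.74)/2 × 2 = 30.01
  [8→11]: (13.74+10.66)/2 × 3 = 36.6
  [11→12]: (10.66+9.79)/2 × 1 = 10.225
  [12→18]: (9.79+5.89)/2 × 6 = 47.04
  [18→20]: (5.89+4.97)/2 × 2 = 10.86
  Sum = 264.635 µg/mL·h
k_e = ln2 / t½ = 0.693147 / 8.19 = 0.0846 h^-1
Extrapolated tail: C_last / k_e = 4.97 / 0.0846 = 58.747
AUC_0→∞ = 264.635 + 58.747 = 323.382 µg/mL·h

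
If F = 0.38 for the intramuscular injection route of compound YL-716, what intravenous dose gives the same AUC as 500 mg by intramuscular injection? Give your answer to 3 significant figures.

D_iv = 190 mg

Systemic exposure from an extravascular dose = F × D_ev, so the equivalent IV dose is F × D_ev.
D_iv = F × D_ev = 0.38 × 500 = 190 mg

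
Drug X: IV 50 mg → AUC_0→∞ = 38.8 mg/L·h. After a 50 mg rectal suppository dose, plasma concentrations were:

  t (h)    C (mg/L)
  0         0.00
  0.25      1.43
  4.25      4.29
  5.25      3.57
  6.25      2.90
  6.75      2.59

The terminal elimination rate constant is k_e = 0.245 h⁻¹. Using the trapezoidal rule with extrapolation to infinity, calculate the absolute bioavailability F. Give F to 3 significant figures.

Trapezoidal AUC_0→6.75 (rectal suppository):
  [0→0.25]: (0.00+1.43)/2 × 0.25 = 0.17875
  [0.25→4.25]: (1.43+4.29)/2 × 4 = 11.44
  [4.25→5.25]: (4.29+3.57)/2 × 1 = 3.93
  [5.25→6.25]: (3.57+2.90)/2 × 1 = 3.235
  [6.25→6.75]: (2.90+2.59)/2 × 0.5 = 1.3725
  Sum = 20.15625 mg/L·h
Tail: C_last/k_e = 2.59/0.245 = 10.571
AUC_0→∞ (rectal suppository) = 20.15625 + 10.571 = 30.72725 mg/L·h
F = (AUC_ev/D_ev)/(AUC_iv/D_iv) = (30.72725/50)/(38.8/50) = 0.614545/0.776 = 0.7919

F = 0.792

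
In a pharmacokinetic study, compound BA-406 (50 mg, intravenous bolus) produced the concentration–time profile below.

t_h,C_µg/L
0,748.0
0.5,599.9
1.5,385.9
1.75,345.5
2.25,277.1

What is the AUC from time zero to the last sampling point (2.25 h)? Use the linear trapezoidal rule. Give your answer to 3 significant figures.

AUC = 1080 µg/L·h

Trapezoidal AUC_0→2.25:
  [0→0.5]: (748.0+599.9)/2 × 0.5 = 336.975
  [0.5→1.5]: (599.9+385.9)/2 × 1 = 492.9
  [1.5→1.75]: (385.9+345.5)/2 × 0.25 = 91.425
  [1.75→2.25]: (345.5+277.1)/2 × 0.5 = 155.65
  Sum = 1076.95 µg/L·h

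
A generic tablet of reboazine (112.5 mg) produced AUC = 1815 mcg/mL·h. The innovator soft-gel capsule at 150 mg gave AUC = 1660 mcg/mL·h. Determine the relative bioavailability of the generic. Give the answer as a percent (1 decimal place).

F_rel = 145.8%

F_rel = (AUC_test/D_test) / (AUC_ref/D_ref)
      = (1815/112.5) / (1660/150)
      = 16.1333 / 11.0667 = 1.4578 = 145.78%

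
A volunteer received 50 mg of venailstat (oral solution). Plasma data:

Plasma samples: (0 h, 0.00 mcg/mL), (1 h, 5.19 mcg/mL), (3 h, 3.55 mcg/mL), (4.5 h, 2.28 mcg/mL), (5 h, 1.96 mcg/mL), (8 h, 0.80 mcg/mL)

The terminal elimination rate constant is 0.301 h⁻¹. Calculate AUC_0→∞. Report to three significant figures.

Trapezoidal AUC_0→8:
  [0→1]: (0.00+5.19)/2 × 1 = 2.595
  [1→3]: (5.19+3.55)/2 × 2 = 8.74
  [3→4.5]: (3.55+2.28)/2 × 1.5 = 4.3725
  [4.5→5]: (2.28+1.96)/2 × 0.5 = 1.06
  [5→8]: (1.96+0.80)/2 × 3 = 4.14
  Sum = 20.9075 mcg/mL·h
Extrapolated tail: C_last / k_e = 0.80 / 0.301 = 2.658
AUC_0→∞ = 20.9075 + 2.658 = 23.5655 mcg/mL·h

AUC = 23.6 mcg/mL·h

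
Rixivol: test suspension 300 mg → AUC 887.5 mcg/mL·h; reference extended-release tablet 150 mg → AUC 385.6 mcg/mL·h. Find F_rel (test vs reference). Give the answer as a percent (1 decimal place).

F_rel = (AUC_test/D_test) / (AUC_ref/D_ref)
      = (887.5/300) / (385.6/150)
      = 2.95833 / 2.57067 = 1.1508 = 115.08%

F_rel = 115.1%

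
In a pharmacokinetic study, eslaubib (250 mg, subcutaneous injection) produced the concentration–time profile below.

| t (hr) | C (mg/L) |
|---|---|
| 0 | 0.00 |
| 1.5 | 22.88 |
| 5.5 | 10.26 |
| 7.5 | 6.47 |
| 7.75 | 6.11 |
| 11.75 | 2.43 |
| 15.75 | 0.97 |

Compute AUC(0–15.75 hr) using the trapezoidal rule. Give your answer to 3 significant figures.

Trapezoidal AUC_0→15.75:
  [0→1.5]: (0.00+22.88)/2 × 1.5 = 17.16
  [1.5→5.5]: (22.88+10.26)/2 × 4 = 66.28
  [5.5→7.5]: (10.26+6.47)/2 × 2 = 16.73
  [7.5→7.75]: (6.47+6.11)/2 × 0.25 = 1.5725
  [7.75→11.75]: (6.11+2.43)/2 × 4 = 17.08
  [11.75→15.75]: (2.43+0.97)/2 × 4 = 6.8
  Sum = 125.6225 mg/L·hr

AUC = 126 mg/L·hr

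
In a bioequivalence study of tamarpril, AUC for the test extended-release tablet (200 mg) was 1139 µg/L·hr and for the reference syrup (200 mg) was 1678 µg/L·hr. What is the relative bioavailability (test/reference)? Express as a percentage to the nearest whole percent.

F_rel = 68%

F_rel = (AUC_test/D_test) / (AUC_ref/D_ref)
      = (1139/200) / (1678/200)
      = 5.695 / 8.39 = 0.6788 = 67.88%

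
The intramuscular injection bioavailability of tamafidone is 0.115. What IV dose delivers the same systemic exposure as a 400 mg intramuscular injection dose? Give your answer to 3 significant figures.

Systemic exposure from an extravascular dose = F × D_ev, so the equivalent IV dose is F × D_ev.
D_iv = F × D_ev = 0.115 × 400 = 46 mg

D_iv = 46.0 mg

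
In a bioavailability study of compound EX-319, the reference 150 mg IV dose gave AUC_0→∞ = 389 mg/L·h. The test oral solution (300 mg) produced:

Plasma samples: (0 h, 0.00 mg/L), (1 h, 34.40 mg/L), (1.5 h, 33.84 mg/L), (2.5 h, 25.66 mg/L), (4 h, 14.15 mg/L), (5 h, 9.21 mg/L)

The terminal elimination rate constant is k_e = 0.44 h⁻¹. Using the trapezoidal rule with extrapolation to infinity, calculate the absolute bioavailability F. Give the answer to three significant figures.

Trapezoidal AUC_0→5 (oral solution):
  [0→1]: (0.00+34.40)/2 × 1 = 17.2
  [1→1.5]: (34.40+33.84)/2 × 0.5 = 17.06
  [1.5→2.5]: (33.84+25.66)/2 × 1 = 29.75
  [2.5→4]: (25.66+14.15)/2 × 1.5 = 29.8575
  [4→5]: (14.15+9.21)/2 × 1 = 11.68
  Sum = 105.5475 mg/L·h
Tail: C_last/k_e = 9.21/0.44 = 20.932
AUC_0→∞ (oral solution) = 105.5475 + 20.932 = 126.4795 mg/L·h
F = (AUC_ev/D_ev)/(AUC_iv/D_iv) = (126.4795/300)/(389/150) = 0.421598/2.59333 = 0.1626

F = 0.163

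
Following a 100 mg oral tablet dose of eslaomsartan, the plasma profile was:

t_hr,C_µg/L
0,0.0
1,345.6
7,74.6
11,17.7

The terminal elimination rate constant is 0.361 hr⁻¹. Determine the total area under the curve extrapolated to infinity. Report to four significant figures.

Trapezoidal AUC_0→11:
  [0→1]: (0.0+345.6)/2 × 1 = 172.8
  [1→7]: (345.6+74.6)/2 × 6 = 1260.6
  [7→11]: (74.6+17.7)/2 × 4 = 184.6
  Sum = 1618.0 µg/L·hr
Extrapolated tail: C_last / k_e = 17.7 / 0.361 = 49.030
AUC_0→∞ = 1618.0 + 49.030 = 1667.03 µg/L·hr

AUC = 1667 µg/L·hr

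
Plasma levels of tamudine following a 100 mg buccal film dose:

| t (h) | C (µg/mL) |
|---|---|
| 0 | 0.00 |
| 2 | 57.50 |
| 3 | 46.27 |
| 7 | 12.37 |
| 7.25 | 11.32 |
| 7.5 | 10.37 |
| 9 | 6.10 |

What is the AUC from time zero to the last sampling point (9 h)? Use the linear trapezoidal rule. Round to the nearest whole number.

Trapezoidal AUC_0→9:
  [0→2]: (0.00+57.50)/2 × 2 = 57.5
  [2→3]: (57.50+46.27)/2 × 1 = 51.885
  [3→7]: (46.27+12.37)/2 × 4 = 117.28
  [7→7.25]: (12.37+11.32)/2 × 0.25 = 2.96125
  [7.25→7.5]: (11.32+10.37)/2 × 0.25 = 2.71125
  [7.5→9]: (10.37+6.10)/2 × 1.5 = 12.3525
  Sum = 244.69 µg/mL·h

AUC = 245 µg/mL·h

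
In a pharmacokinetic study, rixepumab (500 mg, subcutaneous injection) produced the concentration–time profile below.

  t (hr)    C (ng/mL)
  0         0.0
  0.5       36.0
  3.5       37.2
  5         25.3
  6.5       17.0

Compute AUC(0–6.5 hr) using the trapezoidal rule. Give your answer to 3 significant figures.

Trapezoidal AUC_0→6.5:
  [0→0.5]: (0.0+36.0)/2 × 0.5 = 9.0
  [0.5→3.5]: (36.0+37.2)/2 × 3 = 109.8
  [3.5→5]: (37.2+25.3)/2 × 1.5 = 46.875
  [5→6.5]: (25.3+17.0)/2 × 1.5 = 31.725
  Sum = 197.4 ng/mL·hr

AUC = 197 ng/mL·hr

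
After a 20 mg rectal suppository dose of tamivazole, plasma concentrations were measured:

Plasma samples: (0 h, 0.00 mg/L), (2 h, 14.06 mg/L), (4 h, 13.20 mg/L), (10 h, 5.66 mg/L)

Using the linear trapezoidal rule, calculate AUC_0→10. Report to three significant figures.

Trapezoidal AUC_0→10:
  [0→2]: (0.00+14.06)/2 × 2 = 14.06
  [2→4]: (14.06+13.20)/2 × 2 = 27.26
  [4→10]: (13.20+5.66)/2 × 6 = 56.58
  Sum = 97.9 mg/L·h

AUC = 97.9 mg/L·h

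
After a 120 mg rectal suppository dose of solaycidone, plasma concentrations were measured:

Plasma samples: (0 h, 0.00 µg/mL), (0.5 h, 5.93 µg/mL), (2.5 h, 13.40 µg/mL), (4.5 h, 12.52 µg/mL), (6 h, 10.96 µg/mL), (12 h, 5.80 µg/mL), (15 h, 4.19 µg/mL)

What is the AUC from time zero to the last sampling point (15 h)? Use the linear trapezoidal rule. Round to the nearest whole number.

AUC = 130 µg/mL·h

Trapezoidal AUC_0→15:
  [0→0.5]: (0.00+5.93)/2 × 0.5 = 1.4825
  [0.5→2.5]: (5.93+13.40)/2 × 2 = 19.33
  [2.5→4.5]: (13.40+12.52)/2 × 2 = 25.92
  [4.5→6]: (12.52+10.96)/2 × 1.5 = 17.61
  [6→12]: (10.96+5.80)/2 × 6 = 50.28
  [12→15]: (5.80+4.19)/2 × 3 = 14.985
  Sum = 129.6075 µg/mL·h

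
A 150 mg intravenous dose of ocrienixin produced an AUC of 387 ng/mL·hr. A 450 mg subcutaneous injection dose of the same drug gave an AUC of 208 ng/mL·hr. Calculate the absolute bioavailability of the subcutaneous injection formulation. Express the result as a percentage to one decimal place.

F = 17.9%

F = (AUC_ev / D_ev) / (AUC_iv / D_iv)
  = (208/450) / (387/150)
  = 0.462222 / 2.58 = 0.1792
  = 17.92%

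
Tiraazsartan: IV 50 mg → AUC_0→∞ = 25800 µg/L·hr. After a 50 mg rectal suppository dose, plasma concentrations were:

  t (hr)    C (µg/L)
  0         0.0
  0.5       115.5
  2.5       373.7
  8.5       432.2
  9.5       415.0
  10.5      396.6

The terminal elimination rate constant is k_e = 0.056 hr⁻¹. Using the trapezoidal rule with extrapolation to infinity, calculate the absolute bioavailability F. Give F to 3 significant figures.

Trapezoidal AUC_0→10.5 (rectal suppository):
  [0→0.5]: (0.0+115.5)/2 × 0.5 = 28.875
  [0.5→2.5]: (115.5+373.7)/2 × 2 = 489.2
  [2.5→8.5]: (373.7+432.2)/2 × 6 = 2417.7
  [8.5→9.5]: (432.2+415.0)/2 × 1 = 423.6
  [9.5→10.5]: (415.0+396.6)/2 × 1 = 405.8
  Sum = 3765.175 µg/L·hr
Tail: C_last/k_e = 396.6/0.056 = 7082.143
AUC_0→∞ (rectal suppository) = 3765.175 + 7082.143 = 10847.318 µg/L·hr
F = (AUC_ev/D_ev)/(AUC_iv/D_iv) = (10847.318/50)/(25800/50) = 216.94636/516 = 0.4204

F = 0.420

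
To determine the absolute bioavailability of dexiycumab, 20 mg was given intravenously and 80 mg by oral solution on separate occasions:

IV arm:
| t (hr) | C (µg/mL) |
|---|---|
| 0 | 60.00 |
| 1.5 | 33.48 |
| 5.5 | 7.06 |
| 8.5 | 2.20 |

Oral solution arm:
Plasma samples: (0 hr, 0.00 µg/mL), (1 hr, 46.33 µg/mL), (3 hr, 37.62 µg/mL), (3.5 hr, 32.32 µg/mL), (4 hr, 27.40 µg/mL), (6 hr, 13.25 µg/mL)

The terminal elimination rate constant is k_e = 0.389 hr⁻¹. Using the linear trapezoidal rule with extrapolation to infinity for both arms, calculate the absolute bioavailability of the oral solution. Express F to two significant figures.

F = 0.31

Trapezoidal AUC_0→8.5 (IV):
  [0→1.5]: (60.00+33.48)/2 × 1.5 = 70.11
  [1.5→5.5]: (33.48+7.06)/2 × 4 = 81.08
  [5.5→8.5]: (7.06+2.20)/2 × 3 = 13.89
  Sum = 165.08 µg/mL·hr
IV tail: 2.20/0.389 = 5.656; AUC_iv,0→∞ = 165.08 + 5.656 = 170.736 µg/mL·hr
Trapezoidal AUC_0→6 (oral solution):
  [0→1]: (0.00+46.33)/2 × 1 = 23.165
  [1→3]: (46.33+37.62)/2 × 2 = 83.95
  [3→3.5]: (37.62+32.32)/2 × 0.5 = 17.485
  [3.5→4]: (32.32+27.40)/2 × 0.5 = 14.93
  [4→6]: (27.40+13.25)/2 × 2 = 40.65
  Sum = 180.18 µg/mL·hr
oral solution tail: 13.25/0.389 = 34.062; AUC_ev,0→∞ = 180.18 + 34.062 = 214.242 µg/mL·hr
F = (AUC_ev/D_ev)/(AUC_iv/D_iv) = (214.242/80)/(170.736/20) = 2.678025/8.5368 = 0.3137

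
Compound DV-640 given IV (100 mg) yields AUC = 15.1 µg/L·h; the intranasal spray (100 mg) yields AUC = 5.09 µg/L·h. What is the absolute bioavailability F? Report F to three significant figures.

F = 0.337

F = (AUC_ev / D_ev) / (AUC_iv / D_iv)
  = (5.09/100) / (15.1/100)
  = 0.0509 / 0.151 = 0.3371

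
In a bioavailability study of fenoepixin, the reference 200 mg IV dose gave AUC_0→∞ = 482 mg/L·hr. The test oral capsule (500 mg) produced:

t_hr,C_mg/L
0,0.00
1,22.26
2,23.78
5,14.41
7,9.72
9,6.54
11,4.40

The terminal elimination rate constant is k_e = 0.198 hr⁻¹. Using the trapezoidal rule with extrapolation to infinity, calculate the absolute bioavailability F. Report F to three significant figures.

Trapezoidal AUC_0→11 (oral capsule):
  [0→1]: (0.00+22.26)/2 × 1 = 11.13
  [1→2]: (22.26+23.78)/2 × 1 = 23.02
  [2→5]: (23.78+14.41)/2 × 3 = 57.285
  [5→7]: (14.41+9.72)/2 × 2 = 24.13
  [7→9]: (9.72+6.54)/2 × 2 = 16.26
  [9→11]: (6.54+4.40)/2 × 2 = 10.94
  Sum = 142.765 mg/L·hr
Tail: C_last/k_e = 4.40/0.198 = 22.222
AUC_0→∞ (oral capsule) = 142.765 + 22.222 = 164.987 mg/L·hr
F = (AUC_ev/D_ev)/(AUC_iv/D_iv) = (164.987/500)/(482/200) = 0.329974/2.41 = 0.1369

F = 0.137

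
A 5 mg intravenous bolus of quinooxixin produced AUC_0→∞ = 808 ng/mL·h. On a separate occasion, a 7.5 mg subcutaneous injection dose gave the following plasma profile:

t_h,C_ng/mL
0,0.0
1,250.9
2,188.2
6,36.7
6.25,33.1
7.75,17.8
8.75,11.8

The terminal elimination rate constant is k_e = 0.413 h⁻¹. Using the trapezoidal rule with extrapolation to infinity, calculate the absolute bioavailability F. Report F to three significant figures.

F = 0.730

Trapezoidal AUC_0→8.75 (subcutaneous injection):
  [0→1]: (0.0+250.9)/2 × 1 = 125.45
  [1→2]: (250.9+188.2)/2 × 1 = 219.55
  [2→6]: (188.2+36.7)/2 × 4 = 449.8
  [6→6.25]: (36.7+33.1)/2 × 0.25 = 8.725
  [6.25→7.75]: (33.1+17.8)/2 × 1.5 = 38.175
  [7.75→8.75]: (17.8+11.8)/2 × 1 = 14.8
  Sum = 856.5 ng/mL·h
Tail: C_last/k_e = 11.8/0.413 = 28.571
AUC_0→∞ (subcutaneous injection) = 856.5 + 28.571 = 885.071 ng/mL·h
F = (AUC_ev/D_ev)/(AUC_iv/D_iv) = (885.071/7.5)/(808/5) = 118.009/161.6 = 0.7303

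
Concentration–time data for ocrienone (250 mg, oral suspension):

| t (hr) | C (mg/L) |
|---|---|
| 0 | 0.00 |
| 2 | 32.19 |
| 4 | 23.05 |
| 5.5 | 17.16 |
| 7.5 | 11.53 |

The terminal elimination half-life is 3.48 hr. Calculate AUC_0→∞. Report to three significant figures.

Trapezoidal AUC_0→7.5:
  [0→2]: (0.00+32.19)/2 × 2 = 32.19
  [2→4]: (32.19+23.05)/2 × 2 = 55.24
  [4→5.5]: (23.05+17.16)/2 × 1.5 = 30.1575
  [5.5→7.5]: (17.16+11.53)/2 × 2 = 28.69
  Sum = 146.2775 mg/L·hr
k_e = ln2 / t½ = 0.693147 / 3.48 = 0.1992 hr^-1
Extrapolated tail: C_last / k_e = 11.53 / 0.1992 = 57.882
AUC_0→∞ = 146.2775 + 57.882 = 204.1595 mg/L·hr

AUC = 204 mg/L·hr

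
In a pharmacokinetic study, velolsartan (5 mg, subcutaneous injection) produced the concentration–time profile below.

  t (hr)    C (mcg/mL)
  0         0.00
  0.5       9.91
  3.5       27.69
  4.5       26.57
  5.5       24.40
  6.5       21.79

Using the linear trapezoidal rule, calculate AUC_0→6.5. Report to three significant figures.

AUC = 135 mcg/mL·hr

Trapezoidal AUC_0→6.5:
  [0→0.5]: (0.00+9.91)/2 × 0.5 = 2.4775
  [0.5→3.5]: (9.91+27.69)/2 × 3 = 56.4
  [3.5→4.5]: (27.69+26.57)/2 × 1 = 27.13
  [4.5→5.5]: (26.57+24.40)/2 × 1 = 25.485
  [5.5→6.5]: (24.40+21.79)/2 × 1 = 23.095
  Sum = 134.5875 mcg/mL·hr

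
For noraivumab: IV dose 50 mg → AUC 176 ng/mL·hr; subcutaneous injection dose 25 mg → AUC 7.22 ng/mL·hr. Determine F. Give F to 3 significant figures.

F = (AUC_ev / D_ev) / (AUC_iv / D_iv)
  = (7.22/25) / (176/50)
  = 0.2888 / 3.52 = 0.0820

F = 0.0820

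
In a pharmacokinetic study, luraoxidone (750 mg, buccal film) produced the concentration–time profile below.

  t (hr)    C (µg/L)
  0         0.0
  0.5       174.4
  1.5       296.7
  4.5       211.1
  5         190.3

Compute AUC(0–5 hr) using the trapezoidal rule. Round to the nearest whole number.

AUC = 1141 µg/L·hr

Trapezoidal AUC_0→5:
  [0→0.5]: (0.0+174.4)/2 × 0.5 = 43.6
  [0.5→1.5]: (174.4+296.7)/2 × 1 = 235.55
  [1.5→4.5]: (296.7+211.1)/2 × 3 = 761.7
  [4.5→5]: (211.1+190.3)/2 × 0.5 = 100.35
  Sum = 1141.2 µg/L·hr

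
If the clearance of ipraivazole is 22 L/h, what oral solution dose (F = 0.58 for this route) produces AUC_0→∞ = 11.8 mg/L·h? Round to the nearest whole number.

Dose = CL × AUC_0→∞ / F
     = 22 × 11.8 / 0.58 = 447.586 mg

Dose = 448 mg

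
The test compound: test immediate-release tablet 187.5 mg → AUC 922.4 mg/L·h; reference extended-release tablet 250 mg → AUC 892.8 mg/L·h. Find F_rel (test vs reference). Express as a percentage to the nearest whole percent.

F_rel = 138%

F_rel = (AUC_test/D_test) / (AUC_ref/D_ref)
      = (922.4/187.5) / (892.8/250)
      = 4.91947 / 3.5712 = 1.3775 = 137.75%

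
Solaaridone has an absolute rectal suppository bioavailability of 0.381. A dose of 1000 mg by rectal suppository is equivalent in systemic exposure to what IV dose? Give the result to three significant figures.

Systemic exposure from an extravascular dose = F × D_ev, so the equivalent IV dose is F × D_ev.
D_iv = F × D_ev = 0.381 × 1000 = 381 mg

D_iv = 381 mg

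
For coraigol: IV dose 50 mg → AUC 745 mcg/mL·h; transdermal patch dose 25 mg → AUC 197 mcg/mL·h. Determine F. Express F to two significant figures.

F = 0.53

F = (AUC_ev / D_ev) / (AUC_iv / D_iv)
  = (197/25) / (745/50)
  = 7.88 / 14.9 = 0.5289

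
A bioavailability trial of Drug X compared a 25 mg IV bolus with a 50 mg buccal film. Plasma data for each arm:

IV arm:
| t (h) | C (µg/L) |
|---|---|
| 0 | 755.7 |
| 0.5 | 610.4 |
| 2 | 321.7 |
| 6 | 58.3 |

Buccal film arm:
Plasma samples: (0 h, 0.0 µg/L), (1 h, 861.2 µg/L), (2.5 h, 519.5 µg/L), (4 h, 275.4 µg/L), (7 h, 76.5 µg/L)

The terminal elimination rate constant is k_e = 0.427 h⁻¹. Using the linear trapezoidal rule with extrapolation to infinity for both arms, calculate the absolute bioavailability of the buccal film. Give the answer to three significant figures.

Trapezoidal AUC_0→6 (IV):
  [0→0.5]: (755.7+610.4)/2 × 0.5 = 341.525
  [0.5→2]: (610.4+321.7)/2 × 1.5 = 699.075
  [2→6]: (321.7+58.3)/2 × 4 = 760.0
  Sum = 1800.6 µg/L·h
IV tail: 58.3/0.427 = 136.534; AUC_iv,0→∞ = 1800.6 + 136.534 = 1937.134 µg/L·h
Trapezoidal AUC_0→7 (buccal film):
  [0→1]: (0.0+861.2)/2 × 1 = 430.6
  [1→2.5]: (861.2+519.5)/2 × 1.5 = 1035.525
  [2.5→4]: (519.5+275.4)/2 × 1.5 = 596.175
  [4→7]: (275.4+76.5)/2 × 3 = 527.85
  Sum = 2590.15 µg/L·h
buccal film tail: 76.5/0.427 = 179.157; AUC_ev,0→∞ = 2590.15 + 179.157 = 2769.307 µg/L·h
F = (AUC_ev/D_ev)/(AUC_iv/D_iv) = (2769.307/50)/(1937.134/25) = 55.38614/77.48536 = 0.7148

F = 0.715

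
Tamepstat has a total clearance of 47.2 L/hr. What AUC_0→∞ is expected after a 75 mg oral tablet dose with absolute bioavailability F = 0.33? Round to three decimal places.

AUC_0→∞ = F × Dose / CL
        = 0.33 × 75 / 47.2 = 0.524364 mg/L·hr

AUC = 0.524 mg/L·hr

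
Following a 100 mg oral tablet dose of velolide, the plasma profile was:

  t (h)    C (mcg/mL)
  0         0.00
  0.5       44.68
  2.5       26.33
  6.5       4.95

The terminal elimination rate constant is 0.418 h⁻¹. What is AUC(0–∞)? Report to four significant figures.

AUC = 156.6 mcg/mL·h

Trapezoidal AUC_0→6.5:
  [0→0.5]: (0.00+44.68)/2 × 0.5 = 11.17
  [0.5→2.5]: (44.68+26.33)/2 × 2 = 71.01
  [2.5→6.5]: (26.33+4.95)/2 × 4 = 62.56
  Sum = 144.74 mcg/mL·h
Extrapolated tail: C_last / k_e = 4.95 / 0.418 = 11.842
AUC_0→∞ = 144.74 + 11.842 = 156.582 mcg/mL·h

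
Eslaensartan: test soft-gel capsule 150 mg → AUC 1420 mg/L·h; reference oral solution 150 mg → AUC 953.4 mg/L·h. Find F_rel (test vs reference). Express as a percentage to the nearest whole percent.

F_rel = (AUC_test/D_test) / (AUC_ref/D_ref)
      = (1420/150) / (953.4/150)
      = 9.46667 / 6.356 = 1.4894 = 148.94%

F_rel = 149%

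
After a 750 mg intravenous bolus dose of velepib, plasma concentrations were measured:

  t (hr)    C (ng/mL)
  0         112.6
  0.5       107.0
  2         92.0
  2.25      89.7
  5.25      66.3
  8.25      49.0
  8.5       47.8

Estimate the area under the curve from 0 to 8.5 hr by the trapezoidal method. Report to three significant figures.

Trapezoidal AUC_0→8.5:
  [0→0.5]: (112.6+107.0)/2 × 0.5 = 54.9
  [0.5→2]: (107.0+92.0)/2 × 1.5 = 149.25
  [2→2.25]: (92.0+89.7)/2 × 0.25 = 22.7125
  [2.25→5.25]: (89.7+66.3)/2 × 3 = 234.0
  [5.25→8.25]: (66.3+49.0)/2 × 3 = 172.95
  [8.25→8.5]: (49.0+47.8)/2 × 0.25 = 12.1
  Sum = 645.9125 ng/mL·hr

AUC = 646 ng/mL·hr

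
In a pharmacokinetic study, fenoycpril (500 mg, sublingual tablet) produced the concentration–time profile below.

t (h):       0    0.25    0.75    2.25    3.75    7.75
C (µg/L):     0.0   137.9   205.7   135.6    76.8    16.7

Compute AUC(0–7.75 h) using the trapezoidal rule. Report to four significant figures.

Trapezoidal AUC_0→7.75:
  [0→0.25]: (0.0+137.9)/2 × 0.25 = 17.2375
  [0.25→0.75]: (137.9+205.7)/2 × 0.5 = 85.9
  [0.75→2.25]: (205.7+135.6)/2 × 1.5 = 255.975
  [2.25→3.75]: (135.6+76.8)/2 × 1.5 = 159.3
  [3.75→7.75]: (76.8+16.7)/2 × 4 = 187.0
  Sum = 705.4125 µg/L·h

AUC = 705.4 µg/L·h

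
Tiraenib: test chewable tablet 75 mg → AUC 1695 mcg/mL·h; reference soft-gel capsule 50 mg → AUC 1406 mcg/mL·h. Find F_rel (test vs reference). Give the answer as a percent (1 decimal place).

F_rel = 80.4%

F_rel = (AUC_test/D_test) / (AUC_ref/D_ref)
      = (1695/75) / (1406/50)
      = 22.6 / 28.12 = 0.8037 = 80.37%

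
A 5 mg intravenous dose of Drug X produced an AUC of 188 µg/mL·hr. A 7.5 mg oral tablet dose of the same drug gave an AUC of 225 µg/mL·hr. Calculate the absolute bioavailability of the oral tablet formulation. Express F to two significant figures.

F = (AUC_ev / D_ev) / (AUC_iv / D_iv)
  = (225/7.5) / (188/5)
  = 30 / 37.6 = 0.7979

F = 0.80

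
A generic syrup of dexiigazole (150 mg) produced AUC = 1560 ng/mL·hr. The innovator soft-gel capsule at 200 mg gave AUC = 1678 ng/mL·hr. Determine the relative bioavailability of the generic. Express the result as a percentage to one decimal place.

F_rel = 124.0%

F_rel = (AUC_test/D_test) / (AUC_ref/D_ref)
      = (1560/150) / (1678/200)
      = 10.4 / 8.39 = 1.2396 = 123.96%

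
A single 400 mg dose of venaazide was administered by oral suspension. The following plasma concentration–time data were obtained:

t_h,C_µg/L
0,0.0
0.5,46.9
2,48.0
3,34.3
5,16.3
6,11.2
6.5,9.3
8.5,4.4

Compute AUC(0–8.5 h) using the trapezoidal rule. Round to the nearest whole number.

AUC = 207 µg/L·h

Trapezoidal AUC_0→8.5:
  [0→0.5]: (0.0+46.9)/2 × 0.5 = 11.725
  [0.5→2]: (46.9+48.0)/2 × 1.5 = 71.175
  [2→3]: (48.0+34.3)/2 × 1 = 41.15
  [3→5]: (34.3+16.3)/2 × 2 = 50.6
  [5→6]: (16.3+11.2)/2 × 1 = 13.75
  [6→6.5]: (11.2+9.3)/2 × 0.5 = 5.125
  [6.5→8.5]: (9.3+4.4)/2 × 2 = 13.7
  Sum = 207.225 µg/L·h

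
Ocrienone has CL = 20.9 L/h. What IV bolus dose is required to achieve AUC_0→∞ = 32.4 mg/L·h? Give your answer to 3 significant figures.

Dose_iv = CL × AUC_0→∞
     = 20.9 × 32.4 = 677.16 mg

Dose = 677 mg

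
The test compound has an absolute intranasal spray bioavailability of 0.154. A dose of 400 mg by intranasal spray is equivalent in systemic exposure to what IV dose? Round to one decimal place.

D_iv = 61.6 mg

Systemic exposure from an extravascular dose = F × D_ev, so the equivalent IV dose is F × D_ev.
D_iv = F × D_ev = 0.154 × 400 = 61.6 mg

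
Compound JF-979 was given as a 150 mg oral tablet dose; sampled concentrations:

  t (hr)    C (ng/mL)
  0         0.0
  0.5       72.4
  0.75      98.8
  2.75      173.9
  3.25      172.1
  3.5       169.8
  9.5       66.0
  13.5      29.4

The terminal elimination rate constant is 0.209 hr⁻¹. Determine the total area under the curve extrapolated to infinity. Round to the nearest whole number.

Trapezoidal AUC_0→13.5:
  [0→0.5]: (0.0+72.4)/2 × 0.5 = 18.1
  [0.5→0.75]: (72.4+98.8)/2 × 0.25 = 21.4
  [0.75→2.75]: (98.8+173.9)/2 × 2 = 272.7
  [2.75→3.25]: (173.9+172.1)/2 × 0.5 = 86.5
  [3.25→3.5]: (172.1+169.8)/2 × 0.25 = 42.7375
  [3.5→9.5]: (169.8+66.0)/2 × 6 = 707.4
  [9.5→13.5]: (66.0+29.4)/2 × 4 = 190.8
  Sum = 1339.6375 ng/mL·hr
Extrapolated tail: C_last / k_e = 29.4 / 0.209 = 140.670
AUC_0→∞ = 1339.6375 + 140.670 = 1480.3075 ng/mL·hr

AUC = 1480 ng/mL·hr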